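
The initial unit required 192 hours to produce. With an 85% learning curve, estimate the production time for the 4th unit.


Formula: T_n = T_1 * (learning_rate)^(log2(n)) where learning_rate = rate/100
Doublings = log2(4) = 2
T_n = 192 * 0.85^2
T_n = 192 * 0.7225 = 138.7 hours

138.7 hours


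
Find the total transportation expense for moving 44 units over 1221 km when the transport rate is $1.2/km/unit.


TC = dist * cost * units = 1221 * 1.2 * 44 = $64468.80

$64468.80


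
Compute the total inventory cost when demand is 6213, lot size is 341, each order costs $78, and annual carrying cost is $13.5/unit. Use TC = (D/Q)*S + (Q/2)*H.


TC = 6213/341 * 78 + 341/2 * 13.5

$3722.91


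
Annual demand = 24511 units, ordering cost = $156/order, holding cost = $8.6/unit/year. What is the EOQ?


Formula: EOQ = sqrt(2 * D * S / H)
Numerator: 2 * 24511 * 156 = 7647432
2DS/H = 7647432 / 8.6 = 889236.3
EOQ = sqrt(889236.3) = 943.0 units

943.0 units


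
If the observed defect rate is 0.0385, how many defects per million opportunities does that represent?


DPMO = defect_rate * 1000000 = 0.0385 * 1000000

38500


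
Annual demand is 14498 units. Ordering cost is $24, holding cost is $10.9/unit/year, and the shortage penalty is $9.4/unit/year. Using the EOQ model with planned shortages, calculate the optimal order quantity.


Formula: EOQ* = sqrt(2DS/H) * sqrt((H+P)/P)
Base EOQ = sqrt(2*14498*24/10.9) = 252.67 units
Correction = sqrt((10.9+9.4)/9.4) = 1.46955
EOQ* = 252.67 * 1.46955 = 371.3 units

371.3 units


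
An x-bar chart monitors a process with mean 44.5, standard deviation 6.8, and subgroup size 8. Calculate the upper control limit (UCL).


UCL = 44.5 + 3 * 6.8 / sqrt(8)

51.71


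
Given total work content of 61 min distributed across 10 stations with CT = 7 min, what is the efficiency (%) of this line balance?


Formula: Efficiency = Sum of Task Times / (N_stations * CT) * 100
Total station capacity = 10 stations * 7 min = 70 min
Efficiency = 61 / 70 * 100 = 87.1%

87.1%


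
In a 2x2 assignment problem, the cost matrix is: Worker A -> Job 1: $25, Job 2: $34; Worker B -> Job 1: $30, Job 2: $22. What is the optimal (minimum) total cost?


Option 1: A->1 + B->2 = $25 + $22 = $47
Option 2: A->2 + B->1 = $34 + $30 = $64
Min cost = min($47, $64) = $47

$47


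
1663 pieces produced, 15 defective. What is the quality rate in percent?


Formula: Quality Rate = Good Pieces / Total Pieces * 100
Good pieces = 1663 - 15 = 1648
QR = 1648 / 1663 * 100 = 99.1%

99.1%


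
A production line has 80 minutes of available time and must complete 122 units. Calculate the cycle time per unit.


Formula: CT = Available Time / Number of Units
CT = 80 min / 122 units
CT = 0.66 min/unit

0.66 min/unit


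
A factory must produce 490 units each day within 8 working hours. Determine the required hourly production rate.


Formula: Production Rate = Daily Demand / Available Hours
Rate = 490 units/day / 8 hours/day
Rate = 61.3 units/hour

61.3 units/hour


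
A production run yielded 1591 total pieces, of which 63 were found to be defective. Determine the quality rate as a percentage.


Formula: Quality Rate = Good Pieces / Total Pieces * 100
Good pieces = 1591 - 63 = 1528
QR = 1528 / 1591 * 100 = 96.0%

96.0%


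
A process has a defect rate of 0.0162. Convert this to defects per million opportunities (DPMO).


DPMO = defect_rate * 1000000 = 0.0162 * 1000000

16200


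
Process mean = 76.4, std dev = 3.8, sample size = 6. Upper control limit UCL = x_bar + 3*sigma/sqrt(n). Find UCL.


UCL = 76.4 + 3 * 3.8 / sqrt(6)

81.05


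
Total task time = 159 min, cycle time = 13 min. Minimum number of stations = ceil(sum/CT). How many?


Formula: N_min = ceil(Sum of Task Times / Cycle Time)
N_min = ceil(159 min / 13 min) = ceil(12.2308)
N_min = 13 stations

13


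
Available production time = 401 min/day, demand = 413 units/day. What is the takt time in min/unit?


Formula: Takt Time = Available Production Time / Customer Demand
Takt = 401 min/day / 413 units/day
Takt = 0.97 min/unit

0.97 min/unit


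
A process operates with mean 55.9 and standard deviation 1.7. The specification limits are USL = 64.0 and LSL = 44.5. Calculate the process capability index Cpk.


Cpu = (64.0 - 55.9) / (3 * 1.7) = 1.59
Cpl = (55.9 - 44.5) / (3 * 1.7) = 2.24
Cpk = min(1.59, 2.24) = 1.59

1.59


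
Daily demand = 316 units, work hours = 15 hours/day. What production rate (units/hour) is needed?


Formula: Production Rate = Daily Demand / Available Hours
Rate = 316 units/day / 15 hours/day
Rate = 21.1 units/hour

21.1 units/hour


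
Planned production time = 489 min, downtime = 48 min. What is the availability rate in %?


Formula: Availability = (Planned Time - Downtime) / Planned Time * 100
Uptime = 489 - 48 = 441 min
Availability = 441 / 489 * 100 = 90.2%

90.2%


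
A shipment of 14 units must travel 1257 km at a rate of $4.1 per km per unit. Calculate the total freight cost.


TC = dist * cost * units = 1257 * 4.1 * 14 = $72151.80

$72151.80


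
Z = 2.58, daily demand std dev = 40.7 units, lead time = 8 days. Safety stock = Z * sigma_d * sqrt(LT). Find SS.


Formula: SS = z * sigma_d * sqrt(LT)
sqrt(LT) = sqrt(8) = 2.8284
SS = 2.58 * 40.7 * 2.8284
SS = 297.0 units

297.0 units


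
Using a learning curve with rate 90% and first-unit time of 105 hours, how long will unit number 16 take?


Formula: T_n = T_1 * (learning_rate)^(log2(n)) where learning_rate = rate/100
Doublings = log2(16) = 4
T_n = 105 * 0.9^4
T_n = 105 * 0.6561 = 68.9 hours

68.9 hours


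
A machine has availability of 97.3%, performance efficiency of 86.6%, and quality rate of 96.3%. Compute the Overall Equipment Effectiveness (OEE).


Formula: OEE = Availability * Performance * Quality / 10000
A * P = 97.3% * 86.6% / 100 = 84.26%
OEE = 84.26% * 96.3% / 100 = 81.1%

81.1%


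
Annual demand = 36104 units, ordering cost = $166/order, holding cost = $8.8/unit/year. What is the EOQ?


Formula: EOQ = sqrt(2 * D * S / H)
Numerator: 2 * 36104 * 166 = 11986528
2DS/H = 11986528 / 8.8 = 1362105.5
EOQ = sqrt(1362105.5) = 1167.1 units

1167.1 units


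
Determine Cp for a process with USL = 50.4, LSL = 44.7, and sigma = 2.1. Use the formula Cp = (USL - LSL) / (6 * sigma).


Cp = (50.4 - 44.7) / (6 * 2.1)

0.45


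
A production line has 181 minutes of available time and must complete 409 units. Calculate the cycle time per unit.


Formula: CT = Available Time / Number of Units
CT = 181 min / 409 units
CT = 0.44 min/unit

0.44 min/unit


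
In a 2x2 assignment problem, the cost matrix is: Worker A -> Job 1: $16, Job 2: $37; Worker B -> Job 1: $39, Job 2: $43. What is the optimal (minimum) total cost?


Option 1: A->1 + B->2 = $16 + $43 = $59
Option 2: A->2 + B->1 = $37 + $39 = $76
Min cost = min($59, $76) = $59

$59


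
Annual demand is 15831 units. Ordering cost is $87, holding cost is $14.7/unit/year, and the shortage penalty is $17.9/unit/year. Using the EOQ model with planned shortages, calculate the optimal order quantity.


Formula: EOQ* = sqrt(2DS/H) * sqrt((H+P)/P)
Base EOQ = sqrt(2*15831*87/14.7) = 432.88 units
Correction = sqrt((14.7+17.9)/17.9) = 1.34953
EOQ* = 432.88 * 1.34953 = 584.2 units

584.2 units


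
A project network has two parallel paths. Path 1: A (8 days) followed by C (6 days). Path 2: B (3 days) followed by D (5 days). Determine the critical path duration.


Path 1 = 8 + 6 = 14 days
Path 2 = 3 + 5 = 8 days
Duration = max(14, 8) = 14 days

14 days


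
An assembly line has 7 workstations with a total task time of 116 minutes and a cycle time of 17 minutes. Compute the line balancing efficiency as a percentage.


Formula: Efficiency = Sum of Task Times / (N_stations * CT) * 100
Total station capacity = 7 stations * 17 min = 119 min
Efficiency = 116 / 119 * 100 = 97.5%

97.5%


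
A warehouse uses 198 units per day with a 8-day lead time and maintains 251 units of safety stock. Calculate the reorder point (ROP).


Formula: ROP = (Daily Demand * Lead Time) + Safety Stock
Demand during lead time = 198 * 8 = 1584 units
ROP = 1584 + 251 = 1835 units

1835 units


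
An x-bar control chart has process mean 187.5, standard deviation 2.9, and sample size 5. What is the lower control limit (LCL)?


LCL = 187.5 - 3 * 2.9 / sqrt(5)

183.61


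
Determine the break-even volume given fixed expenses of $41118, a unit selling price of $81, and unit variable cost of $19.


Formula: BEQ = Fixed Costs / (Price - Variable Cost)
Contribution margin = $81 - $19 = $62/unit
BEQ = ceil($41118 / $62/unit) = ceil(663.19) = 664 units

664 units


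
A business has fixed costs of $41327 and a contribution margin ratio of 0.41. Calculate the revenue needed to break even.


Formula: BER = Fixed Costs / Contribution Margin Ratio
BER = $41327 / 0.41
BER = $100797.56 (to the nearest cent)

$100797.56


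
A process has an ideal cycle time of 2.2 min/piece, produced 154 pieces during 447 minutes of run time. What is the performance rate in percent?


Formula: Performance = (Ideal CT * Total Count) / Run Time * 100
Ideal output time = 2.2 * 154 = 338.8 min
Performance = 338.8 / 447 * 100 = 75.8%

75.8%


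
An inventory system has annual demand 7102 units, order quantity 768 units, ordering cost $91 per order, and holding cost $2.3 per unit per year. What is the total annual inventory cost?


TC = 7102/768 * 91 + 768/2 * 2.3

$1724.71


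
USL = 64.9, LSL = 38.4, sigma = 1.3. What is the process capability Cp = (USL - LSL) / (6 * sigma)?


Cp = (64.9 - 38.4) / (6 * 1.3)

3.4


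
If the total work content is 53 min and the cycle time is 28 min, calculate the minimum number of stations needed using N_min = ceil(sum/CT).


Formula: N_min = ceil(Sum of Task Times / Cycle Time)
N_min = ceil(53 min / 28 min) = ceil(1.8929)
N_min = 2 stations

2


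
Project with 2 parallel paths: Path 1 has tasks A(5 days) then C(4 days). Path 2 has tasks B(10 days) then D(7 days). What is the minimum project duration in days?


Path 1 = 5 + 4 = 9 days
Path 2 = 10 + 7 = 17 days
Duration = max(9, 17) = 17 days

17 days


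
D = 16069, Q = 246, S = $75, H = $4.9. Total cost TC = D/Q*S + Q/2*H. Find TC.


TC = 16069/246 * 75 + 246/2 * 4.9

$5501.79


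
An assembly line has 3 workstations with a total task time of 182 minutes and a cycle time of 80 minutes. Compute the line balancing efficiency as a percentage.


Formula: Efficiency = Sum of Task Times / (N_stations * CT) * 100
Total station capacity = 3 stations * 80 min = 240 min
Efficiency = 182 / 240 * 100 = 75.8%

75.8%


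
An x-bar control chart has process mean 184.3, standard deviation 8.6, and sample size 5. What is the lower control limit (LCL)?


LCL = 184.3 - 3 * 8.6 / sqrt(5)

172.76


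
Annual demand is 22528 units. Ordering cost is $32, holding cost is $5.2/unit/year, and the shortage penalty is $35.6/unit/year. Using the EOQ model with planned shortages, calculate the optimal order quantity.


Formula: EOQ* = sqrt(2DS/H) * sqrt((H+P)/P)
Base EOQ = sqrt(2*22528*32/5.2) = 526.56 units
Correction = sqrt((5.2+35.6)/35.6) = 1.07055
EOQ* = 526.56 * 1.07055 = 563.7 units

563.7 units


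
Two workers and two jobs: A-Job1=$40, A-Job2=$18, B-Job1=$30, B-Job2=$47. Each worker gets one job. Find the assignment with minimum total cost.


Option 1: A->1 + B->2 = $40 + $47 = $87
Option 2: A->2 + B->1 = $18 + $30 = $48
Min cost = min($87, $48) = $48

$48


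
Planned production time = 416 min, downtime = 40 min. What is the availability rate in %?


Formula: Availability = (Planned Time - Downtime) / Planned Time * 100
Uptime = 416 - 40 = 376 min
Availability = 376 / 416 * 100 = 90.4%

90.4%


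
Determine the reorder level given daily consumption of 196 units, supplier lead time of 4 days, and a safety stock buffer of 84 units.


Formula: ROP = (Daily Demand * Lead Time) + Safety Stock
Demand during lead time = 196 * 4 = 784 units
ROP = 784 + 84 = 868 units

868 units


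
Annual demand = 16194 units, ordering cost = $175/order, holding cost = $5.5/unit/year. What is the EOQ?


Formula: EOQ = sqrt(2 * D * S / H)
Numerator: 2 * 16194 * 175 = 5667900
2DS/H = 5667900 / 5.5 = 1030527.3
EOQ = sqrt(1030527.3) = 1015.1 units

1015.1 units


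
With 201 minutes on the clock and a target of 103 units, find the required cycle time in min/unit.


Formula: CT = Available Time / Number of Units
CT = 201 min / 103 units
CT = 1.95 min/unit

1.95 min/unit


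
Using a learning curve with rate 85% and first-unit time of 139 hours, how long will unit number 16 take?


Formula: T_n = T_1 * (learning_rate)^(log2(n)) where learning_rate = rate/100
Doublings = log2(16) = 4
T_n = 139 * 0.85^4
T_n = 139 * 0.522 = 72.6 hours

72.6 hours


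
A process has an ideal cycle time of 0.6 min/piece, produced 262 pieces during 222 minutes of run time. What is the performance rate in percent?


Formula: Performance = (Ideal CT * Total Count) / Run Time * 100
Ideal output time = 0.6 * 262 = 157.2 min
Performance = 157.2 / 222 * 100 = 70.8%

70.8%


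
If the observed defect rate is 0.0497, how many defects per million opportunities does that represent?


DPMO = defect_rate * 1000000 = 0.0497 * 1000000

49700


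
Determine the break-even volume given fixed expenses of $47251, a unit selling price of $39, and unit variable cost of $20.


Formula: BEQ = Fixed Costs / (Price - Variable Cost)
Contribution margin = $39 - $20 = $19/unit
BEQ = ceil($47251 / $19/unit) = ceil(2486.89) = 2487 units

2487 units


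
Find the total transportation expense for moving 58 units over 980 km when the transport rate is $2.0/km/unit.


TC = dist * cost * units = 980 * 2.0 * 58 = $113680.00

$113680.00


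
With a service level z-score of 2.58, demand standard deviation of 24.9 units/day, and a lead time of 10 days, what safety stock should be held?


Formula: SS = z * sigma_d * sqrt(LT)
sqrt(LT) = sqrt(10) = 3.1623
SS = 2.58 * 24.9 * 3.1623
SS = 203.2 units

203.2 units


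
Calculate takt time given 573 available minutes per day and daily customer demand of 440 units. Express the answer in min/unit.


Formula: Takt Time = Available Production Time / Customer Demand
Takt = 573 min/day / 440 units/day
Takt = 1.3 min/unit

1.3 min/unit


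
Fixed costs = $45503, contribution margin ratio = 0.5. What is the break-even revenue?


Formula: BER = Fixed Costs / Contribution Margin Ratio
BER = $45503 / 0.5
BER = $91006.00 (to the nearest cent)

$91006.00


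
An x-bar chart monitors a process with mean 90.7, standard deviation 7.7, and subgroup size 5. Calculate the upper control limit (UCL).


UCL = 90.7 + 3 * 7.7 / sqrt(5)

101.03


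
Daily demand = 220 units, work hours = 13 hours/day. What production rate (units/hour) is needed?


Formula: Production Rate = Daily Demand / Available Hours
Rate = 220 units/day / 13 hours/day
Rate = 16.9 units/hour

16.9 units/hour


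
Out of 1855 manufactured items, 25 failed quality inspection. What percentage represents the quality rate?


Formula: Quality Rate = Good Pieces / Total Pieces * 100
Good pieces = 1855 - 25 = 1830
QR = 1830 / 1855 * 100 = 98.7%

98.7%


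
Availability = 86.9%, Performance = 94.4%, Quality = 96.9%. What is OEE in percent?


Formula: OEE = Availability * Performance * Quality / 10000
A * P = 86.9% * 94.4% / 100 = 82.03%
OEE = 82.03% * 96.9% / 100 = 79.5%

79.5%


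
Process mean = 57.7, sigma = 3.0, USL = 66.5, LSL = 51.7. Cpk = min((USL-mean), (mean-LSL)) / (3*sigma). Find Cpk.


Cpu = (66.5 - 57.7) / (3 * 3.0) = 0.98
Cpl = (57.7 - 51.7) / (3 * 3.0) = 0.67
Cpk = min(0.98, 0.67) = 0.67

0.67


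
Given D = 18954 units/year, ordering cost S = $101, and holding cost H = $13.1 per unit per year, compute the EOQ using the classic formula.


Formula: EOQ = sqrt(2 * D * S / H)
Numerator: 2 * 18954 * 101 = 3828708
2DS/H = 3828708 / 13.1 = 292267.8
EOQ = sqrt(292267.8) = 540.6 units

540.6 units


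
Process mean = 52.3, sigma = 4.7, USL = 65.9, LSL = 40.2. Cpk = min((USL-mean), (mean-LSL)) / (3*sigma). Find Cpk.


Cpu = (65.9 - 52.3) / (3 * 4.7) = 0.96
Cpl = (52.3 - 40.2) / (3 * 4.7) = 0.86
Cpk = min(0.96, 0.86) = 0.86

0.86


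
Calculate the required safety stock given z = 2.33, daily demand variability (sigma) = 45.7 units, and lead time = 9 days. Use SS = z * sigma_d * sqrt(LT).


Formula: SS = z * sigma_d * sqrt(LT)
sqrt(LT) = sqrt(9) = 3.0
SS = 2.33 * 45.7 * 3.0
SS = 319.4 units

319.4 units


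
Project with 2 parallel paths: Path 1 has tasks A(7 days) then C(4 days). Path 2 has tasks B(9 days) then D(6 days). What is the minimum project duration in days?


Path 1 = 7 + 4 = 11 days
Path 2 = 9 + 6 = 15 days
Duration = max(11, 15) = 15 days

15 days


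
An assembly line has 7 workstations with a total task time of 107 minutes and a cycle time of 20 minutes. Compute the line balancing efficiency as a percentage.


Formula: Efficiency = Sum of Task Times / (N_stations * CT) * 100
Total station capacity = 7 stations * 20 min = 140 min
Efficiency = 107 / 140 * 100 = 76.4%

76.4%


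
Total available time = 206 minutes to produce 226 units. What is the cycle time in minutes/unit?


Formula: CT = Available Time / Number of Units
CT = 206 min / 226 units
CT = 0.91 min/unit

0.91 min/unit


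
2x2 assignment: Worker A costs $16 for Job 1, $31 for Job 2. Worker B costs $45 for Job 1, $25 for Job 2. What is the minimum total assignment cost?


Option 1: A->1 + B->2 = $16 + $25 = $41
Option 2: A->2 + B->1 = $31 + $45 = $76
Min cost = min($41, $76) = $41

$41


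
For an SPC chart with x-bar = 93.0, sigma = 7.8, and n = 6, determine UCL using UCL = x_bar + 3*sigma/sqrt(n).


UCL = 93.0 + 3 * 7.8 / sqrt(6)

102.55


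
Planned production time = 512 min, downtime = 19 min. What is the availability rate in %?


Formula: Availability = (Planned Time - Downtime) / Planned Time * 100
Uptime = 512 - 19 = 493 min
Availability = 493 / 512 * 100 = 96.3%

96.3%


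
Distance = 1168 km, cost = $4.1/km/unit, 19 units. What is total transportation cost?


TC = dist * cost * units = 1168 * 4.1 * 19 = $90987.20

$90987.20


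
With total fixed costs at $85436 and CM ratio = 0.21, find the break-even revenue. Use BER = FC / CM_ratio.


Formula: BER = Fixed Costs / Contribution Margin Ratio
BER = $85436 / 0.21
BER = $406838.10 (to the nearest cent)

$406838.10


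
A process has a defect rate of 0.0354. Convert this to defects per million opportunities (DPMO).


DPMO = defect_rate * 1000000 = 0.0354 * 1000000

35400


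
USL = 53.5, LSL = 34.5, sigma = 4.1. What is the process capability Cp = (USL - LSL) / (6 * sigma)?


Cp = (53.5 - 34.5) / (6 * 4.1)

0.77


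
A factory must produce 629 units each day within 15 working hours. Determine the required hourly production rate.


Formula: Production Rate = Daily Demand / Available Hours
Rate = 629 units/day / 15 hours/day
Rate = 41.9 units/hour

41.9 units/hour


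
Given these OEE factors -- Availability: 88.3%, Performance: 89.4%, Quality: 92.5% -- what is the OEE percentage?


Formula: OEE = Availability * Performance * Quality / 10000
A * P = 88.3% * 89.4% / 100 = 78.94%
OEE = 78.94% * 92.5% / 100 = 73.0%

73.0%


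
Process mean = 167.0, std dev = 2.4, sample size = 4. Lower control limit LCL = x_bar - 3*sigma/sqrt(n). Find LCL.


LCL = 167.0 - 3 * 2.4 / sqrt(4)

163.4


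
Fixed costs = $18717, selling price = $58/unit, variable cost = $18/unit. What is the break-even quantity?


Formula: BEQ = Fixed Costs / (Price - Variable Cost)
Contribution margin = $58 - $18 = $40/unit
BEQ = ceil($18717 / $40/unit) = ceil(467.93) = 468 units

468 units


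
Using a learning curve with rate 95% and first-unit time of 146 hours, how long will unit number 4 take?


Formula: T_n = T_1 * (learning_rate)^(log2(n)) where learning_rate = rate/100
Doublings = log2(4) = 2
T_n = 146 * 0.95^2
T_n = 146 * 0.9025 = 131.8 hours

131.8 hours


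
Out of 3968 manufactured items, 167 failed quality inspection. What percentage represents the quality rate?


Formula: Quality Rate = Good Pieces / Total Pieces * 100
Good pieces = 3968 - 167 = 3801
QR = 3801 / 3968 * 100 = 95.8%

95.8%


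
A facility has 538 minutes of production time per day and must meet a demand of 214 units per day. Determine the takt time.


Formula: Takt Time = Available Production Time / Customer Demand
Takt = 538 min/day / 214 units/day
Takt = 2.51 min/unit

2.51 min/unit


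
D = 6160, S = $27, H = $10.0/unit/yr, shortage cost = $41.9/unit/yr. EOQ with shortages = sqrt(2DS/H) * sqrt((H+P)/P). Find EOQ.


Formula: EOQ* = sqrt(2DS/H) * sqrt((H+P)/P)
Base EOQ = sqrt(2*6160*27/10.0) = 182.38 units
Correction = sqrt((10.0+41.9)/41.9) = 1.11295
EOQ* = 182.38 * 1.11295 = 203.0 units

203.0 units


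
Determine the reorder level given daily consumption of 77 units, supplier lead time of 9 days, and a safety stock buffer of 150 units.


Formula: ROP = (Daily Demand * Lead Time) + Safety Stock
Demand during lead time = 77 * 9 = 693 units
ROP = 693 + 150 = 843 units

843 units


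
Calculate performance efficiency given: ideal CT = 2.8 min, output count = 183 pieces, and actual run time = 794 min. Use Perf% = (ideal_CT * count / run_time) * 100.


Formula: Performance = (Ideal CT * Total Count) / Run Time * 100
Ideal output time = 2.8 * 183 = 512.4 min
Performance = 512.4 / 794 * 100 = 64.5%

64.5%


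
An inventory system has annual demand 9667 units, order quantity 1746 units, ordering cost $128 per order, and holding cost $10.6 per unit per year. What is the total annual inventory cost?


TC = 9667/1746 * 128 + 1746/2 * 10.6

$9962.49


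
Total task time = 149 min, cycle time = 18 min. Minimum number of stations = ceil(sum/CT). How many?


Formula: N_min = ceil(Sum of Task Times / Cycle Time)
N_min = ceil(149 min / 18 min) = ceil(8.2778)
N_min = 9 stations

9


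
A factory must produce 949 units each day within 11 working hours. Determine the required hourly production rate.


Formula: Production Rate = Daily Demand / Available Hours
Rate = 949 units/day / 11 hours/day
Rate = 86.3 units/hour

86.3 units/hour


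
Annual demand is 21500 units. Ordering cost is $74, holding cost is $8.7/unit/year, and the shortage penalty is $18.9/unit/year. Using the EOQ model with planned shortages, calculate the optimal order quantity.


Formula: EOQ* = sqrt(2DS/H) * sqrt((H+P)/P)
Base EOQ = sqrt(2*21500*74/8.7) = 604.77 units
Correction = sqrt((8.7+18.9)/18.9) = 1.20844
EOQ* = 604.77 * 1.20844 = 730.8 units

730.8 units


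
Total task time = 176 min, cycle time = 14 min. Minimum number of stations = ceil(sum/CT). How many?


Formula: N_min = ceil(Sum of Task Times / Cycle Time)
N_min = ceil(176 min / 14 min) = ceil(12.5714)
N_min = 13 stations

13


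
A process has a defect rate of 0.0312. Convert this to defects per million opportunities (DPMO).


DPMO = defect_rate * 1000000 = 0.0312 * 1000000

31200


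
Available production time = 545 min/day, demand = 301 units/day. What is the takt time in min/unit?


Formula: Takt Time = Available Production Time / Customer Demand
Takt = 545 min/day / 301 units/day
Takt = 1.81 min/unit

1.81 min/unit


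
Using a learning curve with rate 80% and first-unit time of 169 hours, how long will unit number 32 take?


Formula: T_n = T_1 * (learning_rate)^(log2(n)) where learning_rate = rate/100
Doublings = log2(32) = 5
T_n = 169 * 0.8^5
T_n = 169 * 0.3277 = 55.4 hours

55.4 hours


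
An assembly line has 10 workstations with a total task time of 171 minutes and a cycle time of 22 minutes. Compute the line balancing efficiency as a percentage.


Formula: Efficiency = Sum of Task Times / (N_stations * CT) * 100
Total station capacity = 10 stations * 22 min = 220 min
Efficiency = 171 / 220 * 100 = 77.7%

77.7%


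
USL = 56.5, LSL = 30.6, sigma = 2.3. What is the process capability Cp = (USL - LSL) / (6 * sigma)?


Cp = (56.5 - 30.6) / (6 * 2.3)

1.88


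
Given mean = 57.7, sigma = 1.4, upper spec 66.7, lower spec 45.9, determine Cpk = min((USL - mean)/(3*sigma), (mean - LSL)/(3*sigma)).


Cpu = (66.7 - 57.7) / (3 * 1.4) = 2.14
Cpl = (57.7 - 45.9) / (3 * 1.4) = 2.81
Cpk = min(2.14, 2.81) = 2.14

2.14


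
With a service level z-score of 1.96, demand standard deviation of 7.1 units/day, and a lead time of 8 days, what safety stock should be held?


Formula: SS = z * sigma_d * sqrt(LT)
sqrt(LT) = sqrt(8) = 2.8284
SS = 1.96 * 7.1 * 2.8284
SS = 39.4 units

39.4 units


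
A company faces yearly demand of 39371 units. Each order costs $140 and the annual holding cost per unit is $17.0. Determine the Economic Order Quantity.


Formula: EOQ = sqrt(2 * D * S / H)
Numerator: 2 * 39371 * 140 = 11023880
2DS/H = 11023880 / 17.0 = 648463.5
EOQ = sqrt(648463.5) = 805.3 units

805.3 units


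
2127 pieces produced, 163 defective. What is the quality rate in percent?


Formula: Quality Rate = Good Pieces / Total Pieces * 100
Good pieces = 2127 - 163 = 1964
QR = 1964 / 2127 * 100 = 92.3%

92.3%


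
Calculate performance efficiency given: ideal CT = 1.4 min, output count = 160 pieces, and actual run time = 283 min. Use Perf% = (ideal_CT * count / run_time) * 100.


Formula: Performance = (Ideal CT * Total Count) / Run Time * 100
Ideal output time = 1.4 * 160 = 224.0 min
Performance = 224.0 / 283 * 100 = 79.2%

79.2%


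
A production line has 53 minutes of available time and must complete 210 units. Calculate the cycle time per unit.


Formula: CT = Available Time / Number of Units
CT = 53 min / 210 units
CT = 0.25 min/unit

0.25 min/unit


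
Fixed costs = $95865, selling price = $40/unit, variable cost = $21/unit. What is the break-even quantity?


Formula: BEQ = Fixed Costs / (Price - Variable Cost)
Contribution margin = $40 - $21 = $19/unit
BEQ = ceil($95865 / $19/unit) = ceil(5045.53) = 5046 units

5046 units


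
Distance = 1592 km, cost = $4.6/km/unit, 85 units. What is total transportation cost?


TC = dist * cost * units = 1592 * 4.6 * 85 = $622472.00

$622472.00


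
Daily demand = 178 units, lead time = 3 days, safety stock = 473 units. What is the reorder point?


Formula: ROP = (Daily Demand * Lead Time) + Safety Stock
Demand during lead time = 178 * 3 = 534 units
ROP = 534 + 473 = 1007 units

1007 units


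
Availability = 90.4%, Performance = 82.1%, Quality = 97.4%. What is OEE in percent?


Formula: OEE = Availability * Performance * Quality / 10000
A * P = 90.4% * 82.1% / 100 = 74.22%
OEE = 74.22% * 97.4% / 100 = 72.3%

72.3%


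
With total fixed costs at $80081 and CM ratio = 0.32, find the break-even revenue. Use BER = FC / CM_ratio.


Formula: BER = Fixed Costs / Contribution Margin Ratio
BER = $80081 / 0.32
BER = $250253.13 (to the nearest cent)

$250253.13


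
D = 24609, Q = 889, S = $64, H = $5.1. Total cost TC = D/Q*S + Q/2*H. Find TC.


TC = 24609/889 * 64 + 889/2 * 5.1

$4038.58


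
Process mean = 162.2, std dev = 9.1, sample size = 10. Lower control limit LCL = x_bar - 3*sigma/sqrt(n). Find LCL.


LCL = 162.2 - 3 * 9.1 / sqrt(10)

153.57


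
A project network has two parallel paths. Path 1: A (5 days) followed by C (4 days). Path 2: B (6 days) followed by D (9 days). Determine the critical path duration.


Path 1 = 5 + 4 = 9 days
Path 2 = 6 + 9 = 15 days
Duration = max(9, 15) = 15 days

15 days


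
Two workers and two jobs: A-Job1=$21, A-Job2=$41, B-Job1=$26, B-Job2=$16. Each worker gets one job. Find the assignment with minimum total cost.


Option 1: A->1 + B->2 = $21 + $16 = $37
Option 2: A->2 + B->1 = $41 + $26 = $67
Min cost = min($37, $67) = $37

$37


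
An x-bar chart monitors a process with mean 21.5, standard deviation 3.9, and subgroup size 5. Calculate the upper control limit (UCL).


UCL = 21.5 + 3 * 3.9 / sqrt(5)

26.73


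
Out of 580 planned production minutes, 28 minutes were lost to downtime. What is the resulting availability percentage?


Formula: Availability = (Planned Time - Downtime) / Planned Time * 100
Uptime = 580 - 28 = 552 min
Availability = 552 / 580 * 100 = 95.2%

95.2%


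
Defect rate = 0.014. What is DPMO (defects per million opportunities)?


DPMO = defect_rate * 1000000 = 0.014 * 1000000

14000


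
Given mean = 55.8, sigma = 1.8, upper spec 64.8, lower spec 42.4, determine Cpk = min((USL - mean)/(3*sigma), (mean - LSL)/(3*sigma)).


Cpu = (64.8 - 55.8) / (3 * 1.8) = 1.67
Cpl = (55.8 - 42.4) / (3 * 1.8) = 2.48
Cpk = min(1.67, 2.48) = 1.67

1.67


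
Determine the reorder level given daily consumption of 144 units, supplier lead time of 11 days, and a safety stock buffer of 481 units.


Formula: ROP = (Daily Demand * Lead Time) + Safety Stock
Demand during lead time = 144 * 11 = 1584 units
ROP = 1584 + 481 = 2065 units

2065 units


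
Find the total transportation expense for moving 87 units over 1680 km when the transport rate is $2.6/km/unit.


TC = dist * cost * units = 1680 * 2.6 * 87 = $380016.00

$380016.00


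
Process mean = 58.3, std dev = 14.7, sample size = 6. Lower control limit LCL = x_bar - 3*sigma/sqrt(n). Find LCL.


LCL = 58.3 - 3 * 14.7 / sqrt(6)

40.3


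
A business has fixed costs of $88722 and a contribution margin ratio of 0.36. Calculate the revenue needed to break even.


Formula: BER = Fixed Costs / Contribution Margin Ratio
BER = $88722 / 0.36
BER = $246450.00 (to the nearest cent)

$246450.00


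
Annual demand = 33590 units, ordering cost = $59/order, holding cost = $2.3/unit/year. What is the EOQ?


Formula: EOQ = sqrt(2 * D * S / H)
Numerator: 2 * 33590 * 59 = 3963620
2DS/H = 3963620 / 2.3 = 1723313.0
EOQ = sqrt(1723313.0) = 1312.8 units

1312.8 units


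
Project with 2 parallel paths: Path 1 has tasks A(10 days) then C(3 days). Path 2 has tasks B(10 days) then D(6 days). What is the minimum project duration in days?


Path 1 = 10 + 3 = 13 days
Path 2 = 10 + 6 = 16 days
Duration = max(13, 16) = 16 days

16 days


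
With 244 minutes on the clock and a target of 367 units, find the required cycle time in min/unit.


Formula: CT = Available Time / Number of Units
CT = 244 min / 367 units
CT = 0.66 min/unit

0.66 min/unit


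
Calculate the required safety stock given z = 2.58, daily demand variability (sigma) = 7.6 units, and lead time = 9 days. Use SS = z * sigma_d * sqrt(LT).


Formula: SS = z * sigma_d * sqrt(LT)
sqrt(LT) = sqrt(9) = 3.0
SS = 2.58 * 7.6 * 3.0
SS = 58.8 units

58.8 units


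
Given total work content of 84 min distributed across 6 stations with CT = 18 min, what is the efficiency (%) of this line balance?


Formula: Efficiency = Sum of Task Times / (N_stations * CT) * 100
Total station capacity = 6 stations * 18 min = 108 min
Efficiency = 84 / 108 * 100 = 77.8%

77.8%


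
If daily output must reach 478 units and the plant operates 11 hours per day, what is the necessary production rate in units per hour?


Formula: Production Rate = Daily Demand / Available Hours
Rate = 478 units/day / 11 hours/day
Rate = 43.5 units/hour

43.5 units/hour


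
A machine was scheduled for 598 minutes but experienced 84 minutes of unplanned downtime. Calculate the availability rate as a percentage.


Formula: Availability = (Planned Time - Downtime) / Planned Time * 100
Uptime = 598 - 84 = 514 min
Availability = 514 / 598 * 100 = 86.0%

86.0%


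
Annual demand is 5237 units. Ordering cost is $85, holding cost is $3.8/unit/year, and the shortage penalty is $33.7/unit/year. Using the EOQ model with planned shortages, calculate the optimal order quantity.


Formula: EOQ* = sqrt(2DS/H) * sqrt((H+P)/P)
Base EOQ = sqrt(2*5237*85/3.8) = 484.03 units
Correction = sqrt((3.8+33.7)/33.7) = 1.05487
EOQ* = 484.03 * 1.05487 = 510.6 units

510.6 units


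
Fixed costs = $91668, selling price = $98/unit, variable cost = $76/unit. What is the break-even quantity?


Formula: BEQ = Fixed Costs / (Price - Variable Cost)
Contribution margin = $98 - $76 = $22/unit
BEQ = ceil($91668 / $22/unit) = ceil(4166.73) = 4167 units

4167 units


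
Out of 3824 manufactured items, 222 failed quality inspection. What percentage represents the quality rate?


Formula: Quality Rate = Good Pieces / Total Pieces * 100
Good pieces = 3824 - 222 = 3602
QR = 3602 / 3824 * 100 = 94.2%

94.2%


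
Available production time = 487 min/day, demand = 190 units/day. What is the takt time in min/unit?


Formula: Takt Time = Available Production Time / Customer Demand
Takt = 487 min/day / 190 units/day
Takt = 2.56 min/unit

2.56 min/unit


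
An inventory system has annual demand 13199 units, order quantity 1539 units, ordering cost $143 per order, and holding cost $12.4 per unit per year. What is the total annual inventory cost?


TC = 13199/1539 * 143 + 1539/2 * 12.4

$10768.22


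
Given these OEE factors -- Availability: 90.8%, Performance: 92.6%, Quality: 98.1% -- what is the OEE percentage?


Formula: OEE = Availability * Performance * Quality / 10000
A * P = 90.8% * 92.6% / 100 = 84.08%
OEE = 84.08% * 98.1% / 100 = 82.5%

82.5%


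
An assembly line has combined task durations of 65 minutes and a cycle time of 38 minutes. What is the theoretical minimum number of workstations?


Formula: N_min = ceil(Sum of Task Times / Cycle Time)
N_min = ceil(65 min / 38 min) = ceil(1.7105)
N_min = 2 stations

2


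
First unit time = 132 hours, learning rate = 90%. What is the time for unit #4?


Formula: T_n = T_1 * (learning_rate)^(log2(n)) where learning_rate = rate/100
Doublings = log2(4) = 2
T_n = 132 * 0.9^2
T_n = 132 * 0.81 = 106.9 hours

106.9 hours


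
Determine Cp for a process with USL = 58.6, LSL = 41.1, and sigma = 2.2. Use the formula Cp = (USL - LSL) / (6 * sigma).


Cp = (58.6 - 41.1) / (6 * 2.2)

1.33


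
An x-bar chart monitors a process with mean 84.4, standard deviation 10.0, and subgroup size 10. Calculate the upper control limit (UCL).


UCL = 84.4 + 3 * 10.0 / sqrt(10)

93.89


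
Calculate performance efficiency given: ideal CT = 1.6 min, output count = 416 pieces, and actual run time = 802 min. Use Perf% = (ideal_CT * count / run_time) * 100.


Formula: Performance = (Ideal CT * Total Count) / Run Time * 100
Ideal output time = 1.6 * 416 = 665.6 min
Performance = 665.6 / 802 * 100 = 83.0%

83.0%


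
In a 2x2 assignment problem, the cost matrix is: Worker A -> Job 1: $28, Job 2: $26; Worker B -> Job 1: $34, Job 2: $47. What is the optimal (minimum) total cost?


Option 1: A->1 + B->2 = $28 + $47 = $75
Option 2: A->2 + B->1 = $26 + $34 = $60
Min cost = min($75, $60) = $60

$60


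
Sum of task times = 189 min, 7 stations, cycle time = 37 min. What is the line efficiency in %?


Formula: Efficiency = Sum of Task Times / (N_stations * CT) * 100
Total station capacity = 7 stations * 37 min = 259 min
Efficiency = 189 / 259 * 100 = 73.0%

73.0%


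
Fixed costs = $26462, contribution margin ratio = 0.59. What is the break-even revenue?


Formula: BER = Fixed Costs / Contribution Margin Ratio
BER = $26462 / 0.59
BER = $44850.85 (to the nearest cent)

$44850.85


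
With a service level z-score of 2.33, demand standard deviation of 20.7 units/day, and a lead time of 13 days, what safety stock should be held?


Formula: SS = z * sigma_d * sqrt(LT)
sqrt(LT) = sqrt(13) = 3.6056
SS = 2.33 * 20.7 * 3.6056
SS = 173.9 units

173.9 units


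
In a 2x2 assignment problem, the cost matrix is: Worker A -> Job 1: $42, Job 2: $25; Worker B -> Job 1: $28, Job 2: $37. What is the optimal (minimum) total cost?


Option 1: A->1 + B->2 = $42 + $37 = $79
Option 2: A->2 + B->1 = $25 + $28 = $53
Min cost = min($79, $53) = $53

$53


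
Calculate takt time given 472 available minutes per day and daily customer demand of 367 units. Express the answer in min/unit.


Formula: Takt Time = Available Production Time / Customer Demand
Takt = 472 min/day / 367 units/day
Takt = 1.29 min/unit

1.29 min/unit


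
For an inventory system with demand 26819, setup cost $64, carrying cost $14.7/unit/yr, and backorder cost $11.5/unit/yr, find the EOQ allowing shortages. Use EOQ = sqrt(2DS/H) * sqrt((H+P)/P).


Formula: EOQ* = sqrt(2DS/H) * sqrt((H+P)/P)
Base EOQ = sqrt(2*26819*64/14.7) = 483.25 units
Correction = sqrt((14.7+11.5)/11.5) = 1.50939
EOQ* = 483.25 * 1.50939 = 729.4 units

729.4 units


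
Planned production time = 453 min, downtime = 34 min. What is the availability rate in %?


Formula: Availability = (Planned Time - Downtime) / Planned Time * 100
Uptime = 453 - 34 = 419 min
Availability = 419 / 453 * 100 = 92.5%

92.5%


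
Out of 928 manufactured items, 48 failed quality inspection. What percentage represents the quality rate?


Formula: Quality Rate = Good Pieces / Total Pieces * 100
Good pieces = 928 - 48 = 880
QR = 880 / 928 * 100 = 94.8%

94.8%


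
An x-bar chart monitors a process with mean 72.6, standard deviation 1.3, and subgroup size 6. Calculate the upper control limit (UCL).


UCL = 72.6 + 3 * 1.3 / sqrt(6)

74.19


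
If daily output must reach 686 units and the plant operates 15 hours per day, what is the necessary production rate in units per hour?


Formula: Production Rate = Daily Demand / Available Hours
Rate = 686 units/day / 15 hours/day
Rate = 45.7 units/hour

45.7 units/hour


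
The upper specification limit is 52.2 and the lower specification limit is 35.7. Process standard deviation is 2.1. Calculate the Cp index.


Cp = (52.2 - 35.7) / (6 * 2.1)

1.31


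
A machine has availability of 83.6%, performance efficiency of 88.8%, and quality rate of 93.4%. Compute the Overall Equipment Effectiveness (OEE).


Formula: OEE = Availability * Performance * Quality / 10000
A * P = 83.6% * 88.8% / 100 = 74.24%
OEE = 74.24% * 93.4% / 100 = 69.3%

69.3%


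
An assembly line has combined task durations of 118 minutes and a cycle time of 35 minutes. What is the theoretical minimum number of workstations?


Formula: N_min = ceil(Sum of Task Times / Cycle Time)
N_min = ceil(118 min / 35 min) = ceil(3.3714)
N_min = 4 stations

4


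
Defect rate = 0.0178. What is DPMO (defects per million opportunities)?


DPMO = defect_rate * 1000000 = 0.0178 * 1000000

17800


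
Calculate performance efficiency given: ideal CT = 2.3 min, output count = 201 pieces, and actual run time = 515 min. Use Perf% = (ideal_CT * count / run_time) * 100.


Formula: Performance = (Ideal CT * Total Count) / Run Time * 100
Ideal output time = 2.3 * 201 = 462.3 min
Performance = 462.3 / 515 * 100 = 89.8%

89.8%


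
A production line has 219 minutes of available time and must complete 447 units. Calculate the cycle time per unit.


Formula: CT = Available Time / Number of Units
CT = 219 min / 447 units
CT = 0.49 min/unit

0.49 min/unit


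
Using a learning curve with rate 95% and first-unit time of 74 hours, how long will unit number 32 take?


Formula: T_n = T_1 * (learning_rate)^(log2(n)) where learning_rate = rate/100
Doublings = log2(32) = 5
T_n = 74 * 0.95^5
T_n = 74 * 0.7738 = 57.3 hours

57.3 hours


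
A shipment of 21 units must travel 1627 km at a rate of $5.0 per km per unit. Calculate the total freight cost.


TC = dist * cost * units = 1627 * 5.0 * 21 = $170835.00

$170835.00


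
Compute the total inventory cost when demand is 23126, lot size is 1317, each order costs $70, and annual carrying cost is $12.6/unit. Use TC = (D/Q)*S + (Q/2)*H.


TC = 23126/1317 * 70 + 1317/2 * 12.6

$9526.27


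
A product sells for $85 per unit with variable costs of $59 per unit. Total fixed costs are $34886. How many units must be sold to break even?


Formula: BEQ = Fixed Costs / (Price - Variable Cost)
Contribution margin = $85 - $59 = $26/unit
BEQ = ceil($34886 / $26/unit) = ceil(1341.77) = 1342 units

1342 units
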